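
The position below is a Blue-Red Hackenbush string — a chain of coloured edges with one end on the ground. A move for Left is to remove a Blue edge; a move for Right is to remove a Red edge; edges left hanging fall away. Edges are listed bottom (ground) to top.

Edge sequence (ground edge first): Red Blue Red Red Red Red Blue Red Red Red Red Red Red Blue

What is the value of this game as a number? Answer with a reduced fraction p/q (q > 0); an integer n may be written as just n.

Prefix values for Red Blue Red Red Red Red Blue Red Red Red Red Red Red Blue via {L|R} + simplicity:
v_1 [R]  L=[none]  R=[0]  => -1
v_2 [RB]  L=[-1]  R=[0]  => -1/2
v_3 [RBR]  L=[-1]  R=[-1/2,0]  => -3/4
v_4 [RBRR]  L=[-1]  R=[-3/4,-1/2,0]  => -7/8
v_5 [RBRRR]  L=[-1]  R=[-7/8,-3/4,-1/2,0]  => -15/16
v_6 [RBRRRR]  L=[-1]  R=[-15/16,-7/8,-3/4,-1/2,0]  => -31/32
v_7 [RBRRRRB]  L=[-1,-31/32]  R=[-15/16,-7/8,-3/4,-1/2,0]  => -61/64
v_8 [RBRRRRBR]  L=[-1,-31/32]  R=[-61/64,-15/16,-7/8,-3/4,-1/2,0]  => -123/128
v_9 [RBRRRRBRR]  L=[-1,-31/32]  R=[-123/128,-61/64,-15/16,-7/8,-3/4,-1/2,0]  => -247/256
v_10 [RBRRRRBRRR]  L=[-1,-31/32]  R=[-247/256,-123/128,-61/64,-15/16,-7/8,-3/4,-1/2,0]  => -495/512
v_11 [RBRRRRBRRRR]  L=[-1,-31/32]  R=[-495/512,-247/256,-123/128,-61/64,-15/16,-7/8,-3/4,-1/2,0]  => -991/1024
v_12 [RBRRRRBRRRRR]  L=[-1,-31/32]  R=[-991/1024,-495/512,-247/256,-123/128,-61/64,-15/16,-7/8,-3/4,-1/2,0]  => -1983/2048
v_13 [RBRRRRBRRRRRR]  L=[-1,-31/32]  R=[-1983/2048,-991/1024,-495/512,-247/256,-123/128,-61/64,-15/16,-7/8,-3/4,-1/2,0]  => -3967/4096
v_14 [RBRRRRBRRRRRRB]  L=[-1,-31/32,-3967/4096]  R=[-1983/2048,-991/1024,-495/512,-247/256,-123/128,-61/64,-15/16,-7/8,-3/4,-1/2,0]  => -7933/8192

-7933/8192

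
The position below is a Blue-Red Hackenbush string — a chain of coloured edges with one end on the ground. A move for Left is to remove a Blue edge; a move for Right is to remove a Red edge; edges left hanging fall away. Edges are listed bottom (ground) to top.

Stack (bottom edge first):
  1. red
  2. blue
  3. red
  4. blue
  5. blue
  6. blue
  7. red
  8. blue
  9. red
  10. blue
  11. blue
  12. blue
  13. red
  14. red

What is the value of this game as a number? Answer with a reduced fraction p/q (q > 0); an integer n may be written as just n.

Prefix values for red blue red blue blue blue red blue red blue blue blue red red via {L|R} + simplicity:
g(r) = { ∅ | 0 } = -1
g(rb) = { -1 | 0 } = -1/2
g(rbr) = { -1 | -1/2, 0 } = -3/4
g(rbrb) = { -1, -3/4 | -1/2, 0 } = -5/8
g(rbrbb) = { -1, -3/4, -5/8 | -1/2, 0 } = -9/16
g(rbrbbb) = { -1, -3/4, -5/8, -9/16 | -1/2, 0 } = -17/32
g(rbrbbbr) = { -1, -3/4, -5/8, -9/16 | -17/32, -1/2, 0 } = -35/64
g(rbrbbbrb) = { -1, -3/4, -5/8, -9/16, -35/64 | -17/32, -1/2, 0 } = -69/128
g(rbrbbbrbr) = { -1, -3/4, -5/8, -9/16, -35/64 | -69/128, -17/32, -1/2, 0 } = -139/256
g(rbrbbbrbrb) = { -1, -3/4, -5/8, -9/16, -35/64, -139/256 | -69/128, -17/32, -1/2, 0 } = -277/512
g(rbrbbbrbrbb) = { -1, -3/4, -5/8, -9/16, -35/64, -139/256, -277/512 | -69/128, -17/32, -1/2, 0 } = -553/1024
g(rbrbbbrbrbbb) = { -1, -3/4, -5/8, -9/16, -35/64, -139/256, -277/512, -553/1024 | -69/128, -17/32, -1/2, 0 } = -1105/2048
g(rbrbbbrbrbbbr) = { -1, -3/4, -5/8, -9/16, -35/64, -139/256, -277/512, -553/1024 | -1105/2048, -69/128, -17/32, -1/2, 0 } = -2211/4096
g(rbrbbbrbrbbbrr) = { -1, -3/4, -5/8, -9/16, -35/64, -139/256, -277/512, -553/1024 | -2211/4096, -1105/2048, -69/128, -17/32, -1/2, 0 } = -4423/8192

-4423/8192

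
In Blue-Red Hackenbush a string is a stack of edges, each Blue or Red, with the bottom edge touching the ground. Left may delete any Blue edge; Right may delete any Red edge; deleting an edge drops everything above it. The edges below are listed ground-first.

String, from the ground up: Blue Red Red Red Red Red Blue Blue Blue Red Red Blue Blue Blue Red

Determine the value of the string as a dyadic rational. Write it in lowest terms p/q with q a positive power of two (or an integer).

Build v(s[:k]) for k = 1..15, string s = Blue Red Red Red Red Red Blue Blue Blue Red Red Blue Blue Blue Red.
v(B) = { 0 | none } — 1
v(BR) = { 0 | 1 } — 1/2
v(BRR) = { 0 | 1/2 1 } — 1/4
v(BRRR) = { 0 | 1/4 1/2 1 } — 1/8
v(BRRRR) = { 0 | 1/8 1/4 1/2 1 } — 1/16
v(BRRRRR) = { 0 | 1/16 1/8 1/4 1/2 1 } — 1/32
v(BRRRRRB) = { 0 1/32 | 1/16 1/8 1/4 1/2 1 } — 3/64
v(BRRRRRBB) = { 0 1/32 3/64 | 1/16 1/8 1/4 1/2 1 } — 7/128
v(BRRRRRBBB) = { 0 1/32 3/64 7/128 | 1/16 1/8 1/4 1/2 1 } — 15/256
v(BRRRRRBBBR) = { 0 1/32 3/64 7/128 | 15/256 1/16 1/8 1/4 1/2 1 } — 29/512
v(BRRRRRBBBRR) = { 0 1/32 3/64 7/128 | 29/512 15/256 1/16 1/8 1/4 1/2 1 } — 57/1024
v(BRRRRRBBBRRB) = { 0 1/32 3/64 7/128 57/1024 | 29/512 15/256 1/16 1/8 1/4 1/2 1 } — 115/2048
v(BRRRRRBBBRRBB) = { 0 1/32 3/64 7/128 57/1024 115/2048 | 29/512 15/256 1/16 1/8 1/4 1/2 1 } — 231/4096
v(BRRRRRBBBRRBBB) = { 0 1/32 3/64 7/128 57/1024 115/2048 231/4096 | 29/512 15/256 1/16 1/8 1/4 1/2 1 } — 463/8192
v(BRRRRRBBBRRBBBR) = { 0 1/32 3/64 7/128 57/1024 115/2048 231/4096 | 463/8192 29/512 15/256 1/16 1/8 1/4 1/2 1 } — 925/16384

925/16384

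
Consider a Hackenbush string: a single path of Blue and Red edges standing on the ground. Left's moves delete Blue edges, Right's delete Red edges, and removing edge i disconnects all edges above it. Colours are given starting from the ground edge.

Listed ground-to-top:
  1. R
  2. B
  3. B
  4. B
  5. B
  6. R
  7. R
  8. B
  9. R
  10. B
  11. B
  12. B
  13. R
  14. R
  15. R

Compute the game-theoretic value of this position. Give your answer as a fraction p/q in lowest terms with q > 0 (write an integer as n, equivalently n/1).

-1679/16384

step 1: add R to get R; options L={ · } R={ 0 } -> -1
step 2: add B to get RB; options L={ -1 } R={ 0 } -> -1/2
step 3: add B to get RBB; options L={ -1,-1/2 } R={ 0 } -> -1/4
step 4: add B to get RBBB; options L={ -1,-1/2,-1/4 } R={ 0 } -> -1/8
step 5: add B to get RBBBB; options L={ -1,-1/2,-1/4,-1/8 } R={ 0 } -> -1/16
step 6: add R to get RBBBBR; options L={ -1,-1/2,-1/4,-1/8 } R={ -1/16,0 } -> -3/32
step 7: add R to get RBBBBRR; options L={ -1,-1/2,-1/4,-1/8 } R={ -3/32,-1/16,0 } -> -7/64
step 8: add B to get RBBBBRRB; options L={ -1,-1/2,-1/4,-1/8,-7/64 } R={ -3/32,-1/16,0 } -> -13/128
step 9: add R to get RBBBBRRBR; options L={ -1,-1/2,-1/4,-1/8,-7/64 } R={ -13/128,-3/32,-1/16,0 } -> -27/256
step 10: add B to get RBBBBRRBRB; options L={ -1,-1/2,-1/4,-1/8,-7/64,-27/256 } R={ -13/128,-3/32,-1/16,0 } -> -53/512
step 11: add B to get RBBBBRRBRBB; options L={ -1,-1/2,-1/4,-1/8,-7/64,-27/256,-53/512 } R={ -13/128,-3/32,-1/16,0 } -> -105/1024
step 12: add B to get RBBBBRRBRBBB; options L={ -1,-1/2,-1/4,-1/8,-7/64,-27/256,-53/512,-105/1024 } R={ -13/128,-3/32,-1/16,0 } -> -209/2048
step 13: add R to get RBBBBRRBRBBBR; options L={ -1,-1/2,-1/4,-1/8,-7/64,-27/256,-53/512,-105/1024 } R={ -209/2048,-13/128,-3/32,-1/16,0 } -> -419/4096
step 14: add R to get RBBBBRRBRBBBRR; options L={ -1,-1/2,-1/4,-1/8,-7/64,-27/256,-53/512,-105/1024 } R={ -419/4096,-209/2048,-13/128,-3/32,-1/16,0 } -> -839/8192
step 15: add R to get RBBBBRRBRBBBRRR; options L={ -1,-1/2,-1/4,-1/8,-7/64,-27/256,-53/512,-105/1024 } R={ -839/8192,-419/4096,-209/2048,-13/128,-3/32,-1/16,0 } -> -1679/16384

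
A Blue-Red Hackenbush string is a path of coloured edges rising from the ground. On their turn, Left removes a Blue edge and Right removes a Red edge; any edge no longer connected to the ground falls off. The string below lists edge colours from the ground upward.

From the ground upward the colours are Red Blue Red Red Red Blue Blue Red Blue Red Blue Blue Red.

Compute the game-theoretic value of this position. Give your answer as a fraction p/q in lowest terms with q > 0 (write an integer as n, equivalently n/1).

R: Left { ∅ }, Right { 0 } = simplest -1
RB: Left { -1 }, Right { 0 } = simplest -1/2
RBR: Left { -1 }, Right { -1/2,0 } = simplest -3/4
RBRR: Left { -1 }, Right { -3/4,-1/2,0 } = simplest -7/8
RBRRR: Left { -1 }, Right { -7/8,-3/4,-1/2,0 } = simplest -15/16
RBRRRB: Left { -1,-15/16 }, Right { -7/8,-3/4,-1/2,0 } = simplest -29/32
RBRRRBB: Left { -1,-15/16,-29/32 }, Right { -7/8,-3/4,-1/2,0 } = simplest -57/64
RBRRRBBR: Left { -1,-15/16,-29/32 }, Right { -57/64,-7/8,-3/4,-1/2,0 } = simplest -115/128
RBRRRBBRB: Left { -1,-15/16,-29/32,-115/128 }, Right { -57/64,-7/8,-3/4,-1/2,0 } = simplest -229/256
RBRRRBBRBR: Left { -1,-15/16,-29/32,-115/128 }, Right { -229/256,-57/64,-7/8,-3/4,-1/2,0 } = simplest -459/512
RBRRRBBRBRB: Left { -1,-15/16,-29/32,-115/128,-459/512 }, Right { -229/256,-57/64,-7/8,-3/4,-1/2,0 } = simplest -917/1024
RBRRRBBRBRBB: Left { -1,-15/16,-29/32,-115/128,-459/512,-917/1024 }, Right { -229/256,-57/64,-7/8,-3/4,-1/2,0 } = simplest -1833/2048
RBRRRBBRBRBBR: Left { -1,-15/16,-29/32,-115/128,-459/512,-917/1024 }, Right { -1833/2048,-229/256,-57/64,-7/8,-3/4,-1/2,0 } = simplest -3667/4096

-3667/4096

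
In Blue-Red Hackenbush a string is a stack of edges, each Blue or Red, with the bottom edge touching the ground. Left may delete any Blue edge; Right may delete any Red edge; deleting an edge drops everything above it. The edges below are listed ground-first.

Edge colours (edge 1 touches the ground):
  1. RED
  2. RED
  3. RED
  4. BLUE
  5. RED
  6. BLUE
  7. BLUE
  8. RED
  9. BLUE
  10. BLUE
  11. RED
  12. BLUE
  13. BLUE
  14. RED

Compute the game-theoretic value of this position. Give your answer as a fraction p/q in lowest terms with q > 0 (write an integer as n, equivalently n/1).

Recurse on prefixes of the 14-edge string RED RED RED BLUE RED BLUE BLUE RED BLUE BLUE RED BLUE BLUE RED:
R: Left { · }, Right { 0 } = simplest -1
RR: Left { · }, Right { -1,0 } = simplest -2
RRR: Left { · }, Right { -2,-1,0 } = simplest -3
RRRB: Left { -3 }, Right { -2,-1,0 } = simplest -5/2
RRRBR: Left { -3 }, Right { -5/2,-2,-1,0 } = simplest -11/4
RRRBRB: Left { -3,-11/4 }, Right { -5/2,-2,-1,0 } = simplest -21/8
RRRBRBB: Left { -3,-11/4,-21/8 }, Right { -5/2,-2,-1,0 } = simplest -41/16
RRRBRBBR: Left { -3,-11/4,-21/8 }, Right { -41/16,-5/2,-2,-1,0 } = simplest -83/32
RRRBRBBRB: Left { -3,-11/4,-21/8,-83/32 }, Right { -41/16,-5/2,-2,-1,0 } = simplest -165/64
RRRBRBBRBB: Left { -3,-11/4,-21/8,-83/32,-165/64 }, Right { -41/16,-5/2,-2,-1,0 } = simplest -329/128
RRRBRBBRBBR: Left { -3,-11/4,-21/8,-83/32,-165/64 }, Right { -329/128,-41/16,-5/2,-2,-1,0 } = simplest -659/256
RRRBRBBRBBRB: Left { -3,-11/4,-21/8,-83/32,-165/64,-659/256 }, Right { -329/128,-41/16,-5/2,-2,-1,0 } = simplest -1317/512
RRRBRBBRBBRBB: Left { -3,-11/4,-21/8,-83/32,-165/64,-659/256,-1317/512 }, Right { -329/128,-41/16,-5/2,-2,-1,0 } = simplest -2633/1024
RRRBRBBRBBRBBR: Left { -3,-11/4,-21/8,-83/32,-165/64,-659/256,-1317/512 }, Right { -2633/1024,-329/128,-41/16,-5/2,-2,-1,0 } = simplest -5267/2048

-5267/2048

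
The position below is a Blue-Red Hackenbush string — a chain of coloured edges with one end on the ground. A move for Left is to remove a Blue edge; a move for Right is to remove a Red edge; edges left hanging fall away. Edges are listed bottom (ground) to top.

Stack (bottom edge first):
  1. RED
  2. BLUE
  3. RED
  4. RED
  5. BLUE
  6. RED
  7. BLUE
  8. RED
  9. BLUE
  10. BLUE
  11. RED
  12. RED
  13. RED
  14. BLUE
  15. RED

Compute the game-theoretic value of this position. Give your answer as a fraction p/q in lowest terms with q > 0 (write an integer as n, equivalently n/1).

step 1: add RED to get R; options L={ · } R={ 0 } ⇒ -1
step 2: add BLUE to get RB; options L={ -1 } R={ 0 } ⇒ -1/2
step 3: add RED to get RBR; options L={ -1 } R={ -1/2; 0 } ⇒ -3/4
step 4: add RED to get RBRR; options L={ -1 } R={ -3/4; -1/2; 0 } ⇒ -7/8
step 5: add BLUE to get RBRRB; options L={ -1; -7/8 } R={ -3/4; -1/2; 0 } ⇒ -13/16
step 6: add RED to get RBRRBR; options L={ -1; -7/8 } R={ -13/16; -3/4; -1/2; 0 } ⇒ -27/32
step 7: add BLUE to get RBRRBRB; options L={ -1; -7/8; -27/32 } R={ -13/16; -3/4; -1/2; 0 } ⇒ -53/64
step 8: add RED to get RBRRBRBR; options L={ -1; -7/8; -27/32 } R={ -53/64; -13/16; -3/4; -1/2; 0 } ⇒ -107/128
step 9: add BLUE to get RBRRBRBRB; options L={ -1; -7/8; -27/32; -107/128 } R={ -53/64; -13/16; -3/4; -1/2; 0 } ⇒ -213/256
step 10: add BLUE to get RBRRBRBRBB; options L={ -1; -7/8; -27/32; -107/128; -213/256 } R={ -53/64; -13/16; -3/4; -1/2; 0 } ⇒ -425/512
step 11: add RED to get RBRRBRBRBBR; options L={ -1; -7/8; -27/32; -107/128; -213/256 } R={ -425/512; -53/64; -13/16; -3/4; -1/2; 0 } ⇒ -851/1024
step 12: add RED to get RBRRBRBRBBRR; options L={ -1; -7/8; -27/32; -107/128; -213/256 } R={ -851/1024; -425/512; -53/64; -13/16; -3/4; -1/2; 0 } ⇒ -1703/2048
step 13: add RED to get RBRRBRBRBBRRR; options L={ -1; -7/8; -27/32; -107/128; -213/256 } R={ -1703/2048; -851/1024; -425/512; -53/64; -13/16; -3/4; -1/2; 0 } ⇒ -3407/4096
step 14: add BLUE to get RBRRBRBRBBRRRB; options L={ -1; -7/8; -27/32; -107/128; -213/256; -3407/4096 } R={ -1703/2048; -851/1024; -425/512; -53/64; -13/16; -3/4; -1/2; 0 } ⇒ -6813/8192
step 15: add RED to get RBRRBRBRBBRRRBR; options L={ -1; -7/8; -27/32; -107/128; -213/256; -3407/4096 } R={ -6813/8192; -1703/2048; -851/1024; -425/512; -53/64; -13/16; -3/4; -1/2; 0 } ⇒ -13627/16384

-13627/16384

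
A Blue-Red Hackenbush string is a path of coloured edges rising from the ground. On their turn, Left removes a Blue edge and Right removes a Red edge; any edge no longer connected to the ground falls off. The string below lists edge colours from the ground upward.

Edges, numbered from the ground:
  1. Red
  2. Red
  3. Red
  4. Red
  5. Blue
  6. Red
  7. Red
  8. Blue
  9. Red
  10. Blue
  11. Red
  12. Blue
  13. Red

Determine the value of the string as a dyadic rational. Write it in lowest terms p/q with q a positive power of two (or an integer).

v_1 [R]  L=[∅]  R=[0]  => -1
v_2 [RR]  L=[∅]  R=[-1,0]  => -2
v_3 [RRR]  L=[∅]  R=[-2,-1,0]  => -3
v_4 [RRRR]  L=[∅]  R=[-3,-2,-1,0]  => -4
v_5 [RRRRB]  L=[-4]  R=[-3,-2,-1,0]  => -7/2
v_6 [RRRRBR]  L=[-4]  R=[-7/2,-3,-2,-1,0]  => -15/4
v_7 [RRRRBRR]  L=[-4]  R=[-15/4,-7/2,-3,-2,-1,0]  => -31/8
v_8 [RRRRBRRB]  L=[-4,-31/8]  R=[-15/4,-7/2,-3,-2,-1,0]  => -61/16
v_9 [RRRRBRRBR]  L=[-4,-31/8]  R=[-61/16,-15/4,-7/2,-3,-2,-1,0]  => -123/32
v_10 [RRRRBRRBRB]  L=[-4,-31/8,-123/32]  R=[-61/16,-15/4,-7/2,-3,-2,-1,0]  => -245/64
v_11 [RRRRBRRBRBR]  L=[-4,-31/8,-123/32]  R=[-245/64,-61/16,-15/4,-7/2,-3,-2,-1,0]  => -491/128
v_12 [RRRRBRRBRBRB]  L=[-4,-31/8,-123/32,-491/128]  R=[-245/64,-61/16,-15/4,-7/2,-3,-2,-1,0]  => -981/256
v_13 [RRRRBRRBRBRBR]  L=[-4,-31/8,-123/32,-491/128]  R=[-981/256,-245/64,-61/16,-15/4,-7/2,-3,-2,-1,0]  => -1963/512

-1963/512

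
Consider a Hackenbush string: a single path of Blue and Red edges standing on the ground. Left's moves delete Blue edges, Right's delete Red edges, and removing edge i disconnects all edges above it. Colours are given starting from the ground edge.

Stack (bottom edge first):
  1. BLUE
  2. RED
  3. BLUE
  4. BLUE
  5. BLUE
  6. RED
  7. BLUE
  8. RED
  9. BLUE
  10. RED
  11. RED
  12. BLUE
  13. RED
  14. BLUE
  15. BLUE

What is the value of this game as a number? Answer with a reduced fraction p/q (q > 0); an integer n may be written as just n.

14999/16384

Recurse on prefixes of the 15-edge string BLUE RED BLUE BLUE BLUE RED BLUE RED BLUE RED RED BLUE RED BLUE BLUE:
val(B) = { 0 |  } gives 1
val(BR) = { 0 | 1 } gives 1/2
val(BRB) = { 0, 1/2 | 1 } gives 3/4
val(BRBB) = { 0, 1/2, 3/4 | 1 } gives 7/8
val(BRBBB) = { 0, 1/2, 3/4, 7/8 | 1 } gives 15/16
val(BRBBBR) = { 0, 1/2, 3/4, 7/8 | 15/16, 1 } gives 29/32
val(BRBBBRB) = { 0, 1/2, 3/4, 7/8, 29/32 | 15/16, 1 } gives 59/64
val(BRBBBRBR) = { 0, 1/2, 3/4, 7/8, 29/32 | 59/64, 15/16, 1 } gives 117/128
val(BRBBBRBRB) = { 0, 1/2, 3/4, 7/8, 29/32, 117/128 | 59/64, 15/16, 1 } gives 235/256
val(BRBBBRBRBR) = { 0, 1/2, 3/4, 7/8, 29/32, 117/128 | 235/256, 59/64, 15/16, 1 } gives 469/512
val(BRBBBRBRBRR) = { 0, 1/2, 3/4, 7/8, 29/32, 117/128 | 469/512, 235/256, 59/64, 15/16, 1 } gives 937/1024
val(BRBBBRBRBRRB) = { 0, 1/2, 3/4, 7/8, 29/32, 117/128, 937/1024 | 469/512, 235/256, 59/64, 15/16, 1 } gives 1875/2048
val(BRBBBRBRBRRBR) = { 0, 1/2, 3/4, 7/8, 29/32, 117/128, 937/1024 | 1875/2048, 469/512, 235/256, 59/64, 15/16, 1 } gives 3749/4096
val(BRBBBRBRBRRBRB) = { 0, 1/2, 3/4, 7/8, 29/32, 117/128, 937/1024, 3749/4096 | 1875/2048, 469/512, 235/256, 59/64, 15/16, 1 } gives 7499/8192
val(BRBBBRBRBRRBRBB) = { 0, 1/2, 3/4, 7/8, 29/32, 117/128, 937/1024, 3749/4096, 7499/8192 | 1875/2048, 469/512, 235/256, 59/64, 15/16, 1 } gives 14999/16384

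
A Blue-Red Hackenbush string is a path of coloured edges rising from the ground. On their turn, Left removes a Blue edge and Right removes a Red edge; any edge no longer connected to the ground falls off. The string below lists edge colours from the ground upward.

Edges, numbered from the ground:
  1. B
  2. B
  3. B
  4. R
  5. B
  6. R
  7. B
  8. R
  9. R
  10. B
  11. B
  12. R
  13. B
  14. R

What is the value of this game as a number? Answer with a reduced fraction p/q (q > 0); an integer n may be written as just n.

Recurse on prefixes of the 14-edge string B B B R B R B R R B B R B R:
1 of 14 · B · max L 0 · min R +∞ gives 1
2 of 14 · BB · max L 1 · min R +∞ gives 2
3 of 14 · BBB · max L 2 · min R +∞ gives 3
4 of 14 · BBBR · max L 2 · min R 3 gives 5/2
5 of 14 · BBBRB · max L 5/2 · min R 3 gives 11/4
6 of 14 · BBBRBR · max L 5/2 · min R 11/4 gives 21/8
7 of 14 · BBBRBRB · max L 21/8 · min R 11/4 gives 43/16
8 of 14 · BBBRBRBR · max L 21/8 · min R 43/16 gives 85/32
9 of 14 · BBBRBRBRR · max L 21/8 · min R 85/32 gives 169/64
10 of 14 · BBBRBRBRRB · max L 169/64 · min R 85/32 gives 339/128
11 of 14 · BBBRBRBRRBB · max L 339/128 · min R 85/32 gives 679/256
12 of 14 · BBBRBRBRRBBR · max L 339/128 · min R 679/256 gives 1357/512
13 of 14 · BBBRBRBRRBBRB · max L 1357/512 · min R 679/256 gives 2715/1024
14 of 14 · BBBRBRBRRBBRBR · max L 1357/512 · min R 2715/1024 gives 5429/2048

5429/2048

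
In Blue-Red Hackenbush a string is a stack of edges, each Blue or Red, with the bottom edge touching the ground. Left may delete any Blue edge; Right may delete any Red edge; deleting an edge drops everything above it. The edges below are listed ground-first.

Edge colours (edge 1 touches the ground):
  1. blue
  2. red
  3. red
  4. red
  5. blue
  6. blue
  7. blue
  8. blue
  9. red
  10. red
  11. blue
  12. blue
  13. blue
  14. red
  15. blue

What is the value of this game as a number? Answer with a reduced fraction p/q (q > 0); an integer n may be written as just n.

Prefix values for blue red red red blue blue blue blue red red blue blue blue red blue via {L|R} + simplicity:
1 of 15 · b · max L 0 · min R +∞ gives 1
2 of 15 · br · max L 0 · min R 1 gives 1/2
3 of 15 · brr · max L 0 · min R 1/2 gives 1/4
4 of 15 · brrr · max L 0 · min R 1/4 gives 1/8
5 of 15 · brrrb · max L 1/8 · min R 1/4 gives 3/16
6 of 15 · brrrbb · max L 3/16 · min R 1/4 gives 7/32
7 of 15 · brrrbbb · max L 7/32 · min R 1/4 gives 15/64
8 of 15 · brrrbbbb · max L 15/64 · min R 1/4 gives 31/128
9 of 15 · brrrbbbbr · max L 15/64 · min R 31/128 gives 61/256
10 of 15 · brrrbbbbrr · max L 15/64 · min R 61/256 gives 121/512
11 of 15 · brrrbbbbrrb · max L 121/512 · min R 61/256 gives 243/1024
12 of 15 · brrrbbbbrrbb · max L 243/1024 · min R 61/256 gives 487/2048
13 of 15 · brrrbbbbrrbbb · max L 487/2048 · min R 61/256 gives 975/4096
14 of 15 · brrrbbbbrrbbbr · max L 487/2048 · min R 975/4096 gives 1949/8192
15 of 15 · brrrbbbbrrbbbrb · max L 1949/8192 · min R 975/4096 gives 3899/16384

3899/16384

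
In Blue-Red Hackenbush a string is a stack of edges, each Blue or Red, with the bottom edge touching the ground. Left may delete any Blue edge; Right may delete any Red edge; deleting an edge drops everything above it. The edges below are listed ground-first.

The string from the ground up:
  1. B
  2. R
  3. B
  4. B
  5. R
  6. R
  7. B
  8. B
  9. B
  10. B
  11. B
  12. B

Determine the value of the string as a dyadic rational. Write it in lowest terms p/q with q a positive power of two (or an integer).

1663/2048

v(B) = { 0 | (no moves) } gives 1
v(BR) = { 0 | 1 } gives 1/2
v(BRB) = { 0,1/2 | 1 } gives 3/4
v(BRBB) = { 0,1/2,3/4 | 1 } gives 7/8
v(BRBBR) = { 0,1/2,3/4 | 7/8,1 } gives 13/16
v(BRBBRR) = { 0,1/2,3/4 | 13/16,7/8,1 } gives 25/32
v(BRBBRRB) = { 0,1/2,3/4,25/32 | 13/16,7/8,1 } gives 51/64
v(BRBBRRBB) = { 0,1/2,3/4,25/32,51/64 | 13/16,7/8,1 } gives 103/128
v(BRBBRRBBB) = { 0,1/2,3/4,25/32,51/64,103/128 | 13/16,7/8,1 } gives 207/256
v(BRBBRRBBBB) = { 0,1/2,3/4,25/32,51/64,103/128,207/256 | 13/16,7/8,1 } gives 415/512
v(BRBBRRBBBBB) = { 0,1/2,3/4,25/32,51/64,103/128,207/256,415/512 | 13/16,7/8,1 } gives 831/1024
v(BRBBRRBBBBBB) = { 0,1/2,3/4,25/32,51/64,103/128,207/256,415/512,831/1024 | 13/16,7/8,1 } gives 1663/2048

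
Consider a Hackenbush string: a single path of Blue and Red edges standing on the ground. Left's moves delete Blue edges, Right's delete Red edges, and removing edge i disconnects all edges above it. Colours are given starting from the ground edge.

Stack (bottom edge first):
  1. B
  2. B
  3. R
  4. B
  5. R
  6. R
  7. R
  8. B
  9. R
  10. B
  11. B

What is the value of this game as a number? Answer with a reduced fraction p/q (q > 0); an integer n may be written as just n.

791/512

B: Left { 0 }, Right { · } gives simplest 1
BB: Left { 0; 1 }, Right { · } gives simplest 2
BBR: Left { 0; 1 }, Right { 2 } gives simplest 3/2
BBRB: Left { 0; 1; 3/2 }, Right { 2 } gives simplest 7/4
BBRBR: Left { 0; 1; 3/2 }, Right { 7/4; 2 } gives simplest 13/8
BBRBRR: Left { 0; 1; 3/2 }, Right { 13/8; 7/4; 2 } gives simplest 25/16
BBRBRRR: Left { 0; 1; 3/2 }, Right { 25/16; 13/8; 7/4; 2 } gives simplest 49/32
BBRBRRRB: Left { 0; 1; 3/2; 49/32 }, Right { 25/16; 13/8; 7/4; 2 } gives simplest 99/64
BBRBRRRBR: Left { 0; 1; 3/2; 49/32 }, Right { 99/64; 25/16; 13/8; 7/4; 2 } gives simplest 197/128
BBRBRRRBRB: Left { 0; 1; 3/2; 49/32; 197/128 }, Right { 99/64; 25/16; 13/8; 7/4; 2 } gives simplest 395/256
BBRBRRRBRBB: Left { 0; 1; 3/2; 49/32; 197/128; 395/256 }, Right { 99/64; 25/16; 13/8; 7/4; 2 } gives simplest 791/512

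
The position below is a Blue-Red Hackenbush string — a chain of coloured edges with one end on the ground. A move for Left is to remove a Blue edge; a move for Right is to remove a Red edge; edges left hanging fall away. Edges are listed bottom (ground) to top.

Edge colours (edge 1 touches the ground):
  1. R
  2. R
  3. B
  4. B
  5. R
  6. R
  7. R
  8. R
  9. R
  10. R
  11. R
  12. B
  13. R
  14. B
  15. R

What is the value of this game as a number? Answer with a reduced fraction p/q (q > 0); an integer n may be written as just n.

Build value(s[:k]) for k = 1..15, string s = R R B B R R R R R R R B R B R.
1 of 15 · R · max L −∞ · min R 0 => -1
2 of 15 · RR · max L −∞ · min R -1 => -2
3 of 15 · RRB · max L -2 · min R -1 => -3/2
4 of 15 · RRBB · max L -3/2 · min R -1 => -5/4
5 of 15 · RRBBR · max L -3/2 · min R -5/4 => -11/8
6 of 15 · RRBBRR · max L -3/2 · min R -11/8 => -23/16
7 of 15 · RRBBRRR · max L -3/2 · min R -23/16 => -47/32
8 of 15 · RRBBRRRR · max L -3/2 · min R -47/32 => -95/64
9 of 15 · RRBBRRRRR · max L -3/2 · min R -95/64 => -191/128
10 of 15 · RRBBRRRRRR · max L -3/2 · min R -191/128 => -383/256
11 of 15 · RRBBRRRRRRR · max L -3/2 · min R -383/256 => -767/512
12 of 15 · RRBBRRRRRRRB · max L -767/512 · min R -383/256 => -1533/1024
13 of 15 · RRBBRRRRRRRBR · max L -767/512 · min R -1533/1024 => -3067/2048
14 of 15 · RRBBRRRRRRRBRB · max L -3067/2048 · min R -1533/1024 => -6133/4096
15 of 15 · RRBBRRRRRRRBRBR · max L -3067/2048 · min R -6133/4096 => -12267/8192

-12267/8192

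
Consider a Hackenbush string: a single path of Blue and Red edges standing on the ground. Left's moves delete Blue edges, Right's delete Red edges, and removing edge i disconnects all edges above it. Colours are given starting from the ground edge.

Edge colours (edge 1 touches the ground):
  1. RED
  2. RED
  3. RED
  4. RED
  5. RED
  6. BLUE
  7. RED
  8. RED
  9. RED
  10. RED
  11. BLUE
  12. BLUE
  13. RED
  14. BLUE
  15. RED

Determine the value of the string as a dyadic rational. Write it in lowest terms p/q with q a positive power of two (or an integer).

-5067/1024

value(R) = {  | 0 } — -1
value(RR) = {  | -1,0 } — -2
value(RRR) = {  | -2,-1,0 } — -3
value(RRRR) = {  | -3,-2,-1,0 } — -4
value(RRRRR) = {  | -4,-3,-2,-1,0 } — -5
value(RRRRRB) = { -5 | -4,-3,-2,-1,0 } — -9/2
value(RRRRRBR) = { -5 | -9/2,-4,-3,-2,-1,0 } — -19/4
value(RRRRRBRR) = { -5 | -19/4,-9/2,-4,-3,-2,-1,0 } — -39/8
value(RRRRRBRRR) = { -5 | -39/8,-19/4,-9/2,-4,-3,-2,-1,0 } — -79/16
value(RRRRRBRRRR) = { -5 | -79/16,-39/8,-19/4,-9/2,-4,-3,-2,-1,0 } — -159/32
value(RRRRRBRRRRB) = { -5,-159/32 | -79/16,-39/8,-19/4,-9/2,-4,-3,-2,-1,0 } — -317/64
value(RRRRRBRRRRBB) = { -5,-159/32,-317/64 | -79/16,-39/8,-19/4,-9/2,-4,-3,-2,-1,0 } — -633/128
value(RRRRRBRRRRBBR) = { -5,-159/32,-317/64 | -633/128,-79/16,-39/8,-19/4,-9/2,-4,-3,-2,-1,0 } — -1267/256
value(RRRRRBRRRRBBRB) = { -5,-159/32,-317/64,-1267/256 | -633/128,-79/16,-39/8,-19/4,-9/2,-4,-3,-2,-1,0 } — -2533/512
value(RRRRRBRRRRBBRBR) = { -5,-159/32,-317/64,-1267/256 | -2533/512,-633/128,-79/16,-39/8,-19/4,-9/2,-4,-3,-2,-1,0 } — -5067/1024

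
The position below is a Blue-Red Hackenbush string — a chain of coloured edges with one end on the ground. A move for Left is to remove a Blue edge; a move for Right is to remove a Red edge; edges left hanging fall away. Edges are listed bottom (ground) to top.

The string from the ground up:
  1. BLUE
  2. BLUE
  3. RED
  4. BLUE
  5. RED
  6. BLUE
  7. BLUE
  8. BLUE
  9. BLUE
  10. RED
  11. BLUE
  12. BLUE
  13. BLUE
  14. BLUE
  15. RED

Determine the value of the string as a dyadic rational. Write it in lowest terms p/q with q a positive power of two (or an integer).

Recurse on prefixes of the 15-edge string BLUE BLUE RED BLUE RED BLUE BLUE BLUE BLUE RED BLUE BLUE BLUE BLUE RED:
step 1: add BLUE to get B; options L={ 0 } R={ (no moves) } → 1
step 2: add BLUE to get BB; options L={ 0, 1 } R={ (no moves) } → 2
step 3: add RED to get BBR; options L={ 0, 1 } R={ 2 } → 3/2
step 4: add BLUE to get BBRB; options L={ 0, 1, 3/2 } R={ 2 } → 7/4
step 5: add RED to get BBRBR; options L={ 0, 1, 3/2 } R={ 7/4, 2 } → 13/8
step 6: add BLUE to get BBRBRB; options L={ 0, 1, 3/2, 13/8 } R={ 7/4, 2 } → 27/16
step 7: add BLUE to get BBRBRBB; options L={ 0, 1, 3/2, 13/8, 27/16 } R={ 7/4, 2 } → 55/32
step 8: add BLUE to get BBRBRBBB; options L={ 0, 1, 3/2, 13/8, 27/16, 55/32 } R={ 7/4, 2 } → 111/64
step 9: add BLUE to get BBRBRBBBB; options L={ 0, 1, 3/2, 13/8, 27/16, 55/32, 111/64 } R={ 7/4, 2 } → 223/128
step 10: add RED to get BBRBRBBBBR; options L={ 0, 1, 3/2, 13/8, 27/16, 55/32, 111/64 } R={ 223/128, 7/4, 2 } → 445/256
step 11: add BLUE to get BBRBRBBBBRB; options L={ 0, 1, 3/2, 13/8, 27/16, 55/32, 111/64, 445/256 } R={ 223/128, 7/4, 2 } → 891/512
step 12: add BLUE to get BBRBRBBBBRBB; options L={ 0, 1, 3/2, 13/8, 27/16, 55/32, 111/64, 445/256, 891/512 } R={ 223/128, 7/4, 2 } → 1783/1024
step 13: add BLUE to get BBRBRBBBBRBBB; options L={ 0, 1, 3/2, 13/8, 27/16, 55/32, 111/64, 445/256, 891/512, 1783/1024 } R={ 223/128, 7/4, 2 } → 3567/2048
step 14: add BLUE to get BBRBRBBBBRBBBB; options L={ 0, 1, 3/2, 13/8, 27/16, 55/32, 111/64, 445/256, 891/512, 1783/1024, 3567/2048 } R={ 223/128, 7/4, 2 } → 7135/4096
step 15: add RED to get BBRBRBBBBRBBBBR; options L={ 0, 1, 3/2, 13/8, 27/16, 55/32, 111/64, 445/256, 891/512, 1783/1024, 3567/2048 } R={ 7135/4096, 223/128, 7/4, 2 } → 14269/8192

14269/8192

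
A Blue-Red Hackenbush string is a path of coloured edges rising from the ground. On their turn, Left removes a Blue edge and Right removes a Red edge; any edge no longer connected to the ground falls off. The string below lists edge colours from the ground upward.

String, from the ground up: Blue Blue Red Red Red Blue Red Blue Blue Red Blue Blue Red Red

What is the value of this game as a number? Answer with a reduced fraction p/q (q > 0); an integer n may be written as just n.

4825/4096

Recurse on prefixes of the 14-edge string Blue Blue Red Red Red Blue Red Blue Blue Red Blue Blue Red Red:
step 1: add Blue to get B; options L={ 0 } R={ (no moves) } = 1
step 2: add Blue to get BB; options L={ 0 1 } R={ (no moves) } = 2
step 3: add Red to get BBR; options L={ 0 1 } R={ 2 } = 3/2
step 4: add Red to get BBRR; options L={ 0 1 } R={ 3/2 2 } = 5/4
step 5: add Red to get BBRRR; options L={ 0 1 } R={ 5/4 3/2 2 } = 9/8
step 6: add Blue to get BBRRRB; options L={ 0 1 9/8 } R={ 5/4 3/2 2 } = 19/16
step 7: add Red to get BBRRRBR; options L={ 0 1 9/8 } R={ 19/16 5/4 3/2 2 } = 37/32
step 8: add Blue to get BBRRRBRB; options L={ 0 1 9/8 37/32 } R={ 19/16 5/4 3/2 2 } = 75/64
step 9: add Blue to get BBRRRBRBB; options L={ 0 1 9/8 37/32 75/64 } R={ 19/16 5/4 3/2 2 } = 151/128
step 10: add Red to get BBRRRBRBBR; options L={ 0 1 9/8 37/32 75/64 } R={ 151/128 19/16 5/4 3/2 2 } = 301/256
step 11: add Blue to get BBRRRBRBBRB; options L={ 0 1 9/8 37/32 75/64 301/256 } R={ 151/128 19/16 5/4 3/2 2 } = 603/512
step 12: add Blue to get BBRRRBRBBRBB; options L={ 0 1 9/8 37/32 75/64 301/256 603/512 } R={ 151/128 19/16 5/4 3/2 2 } = 1207/1024
step 13: add Red to get BBRRRBRBBRBBR; options L={ 0 1 9/8 37/32 75/64 301/256 603/512 } R={ 1207/1024 151/128 19/16 5/4 3/2 2 } = 2413/2048
step 14: add Red to get BBRRRBRBBRBBRR; options L={ 0 1 9/8 37/32 75/64 301/256 603/512 } R={ 2413/2048 1207/1024 151/128 19/16 5/4 3/2 2 } = 4825/4096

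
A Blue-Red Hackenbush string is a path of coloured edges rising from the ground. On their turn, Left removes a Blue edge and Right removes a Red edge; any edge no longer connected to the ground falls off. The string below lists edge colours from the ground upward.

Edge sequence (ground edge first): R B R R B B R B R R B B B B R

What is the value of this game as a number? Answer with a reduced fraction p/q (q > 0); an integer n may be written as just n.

-12995/16384

Build v(s[:k]) for k = 1..15, string s = R B R R B B R B R R B B B B R.
1 of 15 · R · max L −∞ · min R 0 -> -1
2 of 15 · RB · max L -1 · min R 0 -> -1/2
3 of 15 · RBR · max L -1 · min R -1/2 -> -3/4
4 of 15 · RBRR · max L -1 · min R -3/4 -> -7/8
5 of 15 · RBRRB · max L -7/8 · min R -3/4 -> -13/16
6 of 15 · RBRRBB · max L -13/16 · min R -3/4 -> -25/32
7 of 15 · RBRRBBR · max L -13/16 · min R -25/32 -> -51/64
8 of 15 · RBRRBBRB · max L -51/64 · min R -25/32 -> -101/128
9 of 15 · RBRRBBRBR · max L -51/64 · min R -101/128 -> -203/256
10 of 15 · RBRRBBRBRR · max L -51/64 · min R -203/256 -> -407/512
11 of 15 · RBRRBBRBRRB · max L -407/512 · min R -203/256 -> -813/1024
12 of 15 · RBRRBBRBRRBB · max L -813/1024 · min R -203/256 -> -1625/2048
13 of 15 · RBRRBBRBRRBBB · max L -1625/2048 · min R -203/256 -> -3249/4096
14 of 15 · RBRRBBRBRRBBBB · max L -3249/4096 · min R -203/256 -> -6497/8192
15 of 15 · RBRRBBRBRRBBBBR · max L -3249/4096 · min R -6497/8192 -> -12995/16384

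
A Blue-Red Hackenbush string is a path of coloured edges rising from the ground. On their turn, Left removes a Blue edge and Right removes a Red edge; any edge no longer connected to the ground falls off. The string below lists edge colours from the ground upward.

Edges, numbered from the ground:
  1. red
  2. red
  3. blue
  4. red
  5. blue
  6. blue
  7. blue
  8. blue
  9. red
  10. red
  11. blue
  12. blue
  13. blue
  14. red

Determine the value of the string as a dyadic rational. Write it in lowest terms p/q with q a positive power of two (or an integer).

-6243/4096

Prefix values for red red blue red blue blue blue blue red red blue blue blue red via {L|R} + simplicity:
1 of 14 · r · max L −∞ · min R 0 => -1
2 of 14 · rr · max L −∞ · min R -1 => -2
3 of 14 · rrb · max L -2 · min R -1 => -3/2
4 of 14 · rrbr · max L -2 · min R -3/2 => -7/4
5 of 14 · rrbrb · max L -7/4 · min R -3/2 => -13/8
6 of 14 · rrbrbb · max L -13/8 · min R -3/2 => -25/16
7 of 14 · rrbrbbb · max L -25/16 · min R -3/2 => -49/32
8 of 14 · rrbrbbbb · max L -49/32 · min R -3/2 => -97/64
9 of 14 · rrbrbbbbr · max L -49/32 · min R -97/64 => -195/128
10 of 14 · rrbrbbbbrr · max L -49/32 · min R -195/128 => -391/256
11 of 14 · rrbrbbbbrrb · max L -391/256 · min R -195/128 => -781/512
12 of 14 · rrbrbbbbrrbb · max L -781/512 · min R -195/128 => -1561/1024
13 of 14 · rrbrbbbbrrbbb · max L -1561/1024 · min R -195/128 => -3121/2048
14 of 14 · rrbrbbbbrrbbbr · max L -1561/1024 · min R -3121/2048 => -6243/4096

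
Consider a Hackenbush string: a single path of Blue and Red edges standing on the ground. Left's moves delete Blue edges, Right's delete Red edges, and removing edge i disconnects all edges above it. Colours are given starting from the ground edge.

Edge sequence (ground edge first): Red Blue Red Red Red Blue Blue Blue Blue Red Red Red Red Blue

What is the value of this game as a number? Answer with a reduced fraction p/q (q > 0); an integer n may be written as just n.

v_1 [R]  L=[∅]  R=[0]  = -1
v_2 [RB]  L=[-1]  R=[0]  = -1/2
v_3 [RBR]  L=[-1]  R=[-1/2; 0]  = -3/4
v_4 [RBRR]  L=[-1]  R=[-3/4; -1/2; 0]  = -7/8
v_5 [RBRRR]  L=[-1]  R=[-7/8; -3/4; -1/2; 0]  = -15/16
v_6 [RBRRRB]  L=[-1; -15/16]  R=[-7/8; -3/4; -1/2; 0]  = -29/32
v_7 [RBRRRBB]  L=[-1; -15/16; -29/32]  R=[-7/8; -3/4; -1/2; 0]  = -57/64
v_8 [RBRRRBBB]  L=[-1; -15/16; -29/32; -57/64]  R=[-7/8; -3/4; -1/2; 0]  = -113/128
v_9 [RBRRRBBBB]  L=[-1; -15/16; -29/32; -57/64; -113/128]  R=[-7/8; -3/4; -1/2; 0]  = -225/256
v_10 [RBRRRBBBBR]  L=[-1; -15/16; -29/32; -57/64; -113/128]  R=[-225/256; -7/8; -3/4; -1/2; 0]  = -451/512
v_11 [RBRRRBBBBRR]  L=[-1; -15/16; -29/32; -57/64; -113/128]  R=[-451/512; -225/256; -7/8; -3/4; -1/2; 0]  = -903/1024
v_12 [RBRRRBBBBRRR]  L=[-1; -15/16; -29/32; -57/64; -113/128]  R=[-903/1024; -451/512; -225/256; -7/8; -3/4; -1/2; 0]  = -1807/2048
v_13 [RBRRRBBBBRRRR]  L=[-1; -15/16; -29/32; -57/64; -113/128]  R=[-1807/2048; -903/1024; -451/512; -225/256; -7/8; -3/4; -1/2; 0]  = -3615/4096
v_14 [RBRRRBBBBRRRRB]  L=[-1; -15/16; -29/32; -57/64; -113/128; -3615/4096]  R=[-1807/2048; -903/1024; -451/512; -225/256; -7/8; -3/4; -1/2; 0]  = -7229/8192

-7229/8192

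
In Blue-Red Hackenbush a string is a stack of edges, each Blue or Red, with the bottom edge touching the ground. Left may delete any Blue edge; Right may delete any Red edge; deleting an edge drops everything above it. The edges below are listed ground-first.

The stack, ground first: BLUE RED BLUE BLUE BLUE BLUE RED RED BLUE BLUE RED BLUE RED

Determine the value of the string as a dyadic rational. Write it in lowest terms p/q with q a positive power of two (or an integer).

edge 1 of 13 (BLUE): { 0 | none } => 1
edge 2 of 13 (RED): { 0 | 1 } => 1/2
edge 3 of 13 (BLUE): { 0, 1/2 | 1 } => 3/4
edge 4 of 13 (BLUE): { 0, 1/2, 3/4 | 1 } => 7/8
edge 5 of 13 (BLUE): { 0, 1/2, 3/4, 7/8 | 1 } => 15/16
edge 6 of 13 (BLUE): { 0, 1/2, 3/4, 7/8, 15/16 | 1 } => 31/32
edge 7 of 13 (RED): { 0, 1/2, 3/4, 7/8, 15/16 | 31/32, 1 } => 61/64
edge 8 of 13 (RED): { 0, 1/2, 3/4, 7/8, 15/16 | 61/64, 31/32, 1 } => 121/128
edge 9 of 13 (BLUE): { 0, 1/2, 3/4, 7/8, 15/16, 121/128 | 61/64, 31/32, 1 } => 243/256
edge 10 of 13 (BLUE): { 0, 1/2, 3/4, 7/8, 15/16, 121/128, 243/256 | 61/64, 31/32, 1 } => 487/512
edge 11 of 13 (RED): { 0, 1/2, 3/4, 7/8, 15/16, 121/128, 243/256 | 487/512, 61/64, 31/32, 1 } => 973/1024
edge 12 of 13 (BLUE): { 0, 1/2, 3/4, 7/8, 15/16, 121/128, 243/256, 973/1024 | 487/512, 61/64, 31/32, 1 } => 1947/2048
edge 13 of 13 (RED): { 0, 1/2, 3/4, 7/8, 15/16, 121/128, 243/256, 973/1024 | 1947/2048, 487/512, 61/64, 31/32, 1 } => 3893/4096

3893/4096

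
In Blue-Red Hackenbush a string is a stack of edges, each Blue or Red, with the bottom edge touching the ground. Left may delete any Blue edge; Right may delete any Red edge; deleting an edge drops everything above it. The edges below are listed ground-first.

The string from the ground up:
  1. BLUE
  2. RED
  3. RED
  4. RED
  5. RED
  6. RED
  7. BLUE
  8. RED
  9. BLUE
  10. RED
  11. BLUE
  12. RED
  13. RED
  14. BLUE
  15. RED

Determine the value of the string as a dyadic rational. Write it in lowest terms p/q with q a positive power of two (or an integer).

Build v(s[:k]) for k = 1..15, string s = BLUE RED RED RED RED RED BLUE RED BLUE RED BLUE RED RED BLUE RED.
B: Left { 0 }, Right { (no moves) } gives simplest 1
BR: Left { 0 }, Right { 1 } gives simplest 1/2
BRR: Left { 0 }, Right { 1/2 1 } gives simplest 1/4
BRRR: Left { 0 }, Right { 1/4 1/2 1 } gives simplest 1/8
BRRRR: Left { 0 }, Right { 1/8 1/4 1/2 1 } gives simplest 1/16
BRRRRR: Left { 0 }, Right { 1/16 1/8 1/4 1/2 1 } gives simplest 1/32
BRRRRRB: Left { 0 1/32 }, Right { 1/16 1/8 1/4 1/2 1 } gives simplest 3/64
BRRRRRBR: Left { 0 1/32 }, Right { 3/64 1/16 1/8 1/4 1/2 1 } gives simplest 5/128
BRRRRRBRB: Left { 0 1/32 5/128 }, Right { 3/64 1/16 1/8 1/4 1/2 1 } gives simplest 11/256
BRRRRRBRBR: Left { 0 1/32 5/128 }, Right { 11/256 3/64 1/16 1/8 1/4 1/2 1 } gives simplest 21/512
BRRRRRBRBRB: Left { 0 1/32 5/128 21/512 }, Right { 11/256 3/64 1/16 1/8 1/4 1/2 1 } gives simplest 43/1024
BRRRRRBRBRBR: Left { 0 1/32 5/128 21/512 }, Right { 43/1024 11/256 3/64 1/16 1/8 1/4 1/2 1 } gives simplest 85/2048
BRRRRRBRBRBRR: Left { 0 1/32 5/128 21/512 }, Right { 85/2048 43/1024 11/256 3/64 1/16 1/8 1/4 1/2 1 } gives simplest 169/4096
BRRRRRBRBRBRRB: Left { 0 1/32 5/128 21/512 169/4096 }, Right { 85/2048 43/1024 11/256 3/64 1/16 1/8 1/4 1/2 1 } gives simplest 339/8192
BRRRRRBRBRBRRBR: Left { 0 1/32 5/128 21/512 169/4096 }, Right { 339/8192 85/2048 43/1024 11/256 3/64 1/16 1/8 1/4 1/2 1 } gives simplest 677/16384

677/16384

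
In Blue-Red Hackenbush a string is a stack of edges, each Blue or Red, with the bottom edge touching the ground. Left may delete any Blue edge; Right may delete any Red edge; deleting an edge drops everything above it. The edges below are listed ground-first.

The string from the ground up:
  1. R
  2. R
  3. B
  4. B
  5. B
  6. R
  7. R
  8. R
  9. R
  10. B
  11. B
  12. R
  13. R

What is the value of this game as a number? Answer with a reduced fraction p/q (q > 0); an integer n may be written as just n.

-2535/2048

1 of 13 · R · max L −∞ · min R 0 — -1
2 of 13 · RR · max L −∞ · min R -1 — -2
3 of 13 · RRB · max L -2 · min R -1 — -3/2
4 of 13 · RRBB · max L -3/2 · min R -1 — -5/4
5 of 13 · RRBBB · max L -5/4 · min R -1 — -9/8
6 of 13 · RRBBBR · max L -5/4 · min R -9/8 — -19/16
7 of 13 · RRBBBRR · max L -5/4 · min R -19/16 — -39/32
8 of 13 · RRBBBRRR · max L -5/4 · min R -39/32 — -79/64
9 of 13 · RRBBBRRRR · max L -5/4 · min R -79/64 — -159/128
10 of 13 · RRBBBRRRRB · max L -159/128 · min R -79/64 — -317/256
11 of 13 · RRBBBRRRRBB · max L -317/256 · min R -79/64 — -633/512
12 of 13 · RRBBBRRRRBBR · max L -317/256 · min R -633/512 — -1267/1024
13 of 13 · RRBBBRRRRBBRR · max L -317/256 · min R -1267/1024 — -2535/2048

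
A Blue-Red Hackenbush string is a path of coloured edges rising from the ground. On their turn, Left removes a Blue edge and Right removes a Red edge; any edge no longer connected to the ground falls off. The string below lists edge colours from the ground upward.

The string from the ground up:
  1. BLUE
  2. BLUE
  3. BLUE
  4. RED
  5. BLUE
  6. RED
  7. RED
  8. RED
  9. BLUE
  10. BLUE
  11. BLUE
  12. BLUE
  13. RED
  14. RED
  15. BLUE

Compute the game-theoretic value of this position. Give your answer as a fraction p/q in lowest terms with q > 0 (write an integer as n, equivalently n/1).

Recurse on prefixes of the 15-edge string BLUE BLUE BLUE RED BLUE RED RED RED BLUE BLUE BLUE BLUE RED RED BLUE:
B: Left { 0 }, Right { — } -> simplest 1
BB: Left { 0 1 }, Right { — } -> simplest 2
BBB: Left { 0 1 2 }, Right { — } -> simplest 3
BBBR: Left { 0 1 2 }, Right { 3 } -> simplest 5/2
BBBRB: Left { 0 1 2 5/2 }, Right { 3 } -> simplest 11/4
BBBRBR: Left { 0 1 2 5/2 }, Right { 11/4 3 } -> simplest 21/8
BBBRBRR: Left { 0 1 2 5/2 }, Right { 21/8 11/4 3 } -> simplest 41/16
BBBRBRRR: Left { 0 1 2 5/2 }, Right { 41/16 21/8 11/4 3 } -> simplest 81/32
BBBRBRRRB: Left { 0 1 2 5/2 81/32 }, Right { 41/16 21/8 11/4 3 } -> simplest 163/64
BBBRBRRRBB: Left { 0 1 2 5/2 81/32 163/64 }, Right { 41/16 21/8 11/4 3 } -> simplest 327/128
BBBRBRRRBBB: Left { 0 1 2 5/2 81/32 163/64 327/128 }, Right { 41/16 21/8 11/4 3 } -> simplest 655/256
BBBRBRRRBBBB: Left { 0 1 2 5/2 81/32 163/64 327/128 655/256 }, Right { 41/16 21/8 11/4 3 } -> simplest 1311/512
BBBRBRRRBBBBR: Left { 0 1 2 5/2 81/32 163/64 327/128 655/256 }, Right { 1311/512 41/16 21/8 11/4 3 } -> simplest 2621/1024
BBBRBRRRBBBBRR: Left { 0 1 2 5/2 81/32 163/64 327/128 655/256 }, Right { 2621/1024 1311/512 41/16 21/8 11/4 3 } -> simplest 5241/2048
BBBRBRRRBBBBRRB: Left { 0 1 2 5/2 81/32 163/64 327/128 655/256 5241/2048 }, Right { 2621/1024 1311/512 41/16 21/8 11/4 3 } -> simplest 10483/4096

10483/4096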